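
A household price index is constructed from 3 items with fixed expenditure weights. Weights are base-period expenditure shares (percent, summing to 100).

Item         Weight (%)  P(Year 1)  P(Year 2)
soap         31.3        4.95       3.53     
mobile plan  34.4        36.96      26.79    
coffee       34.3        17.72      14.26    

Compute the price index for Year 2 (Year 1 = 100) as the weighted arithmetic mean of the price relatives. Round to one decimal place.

74.9

soap: 31.3 × (3.53/4.95) = 31.3 × 0.713131 = 22.3210
mobile plan: 34.4 × (26.79/36.96) = 34.4 × 0.724838 = 24.9344
coffee: 34.3 × (14.26/17.72) = 34.3 × 0.804740 = 27.6026
Index = Σ wᵢ·(p₁ᵢ/p₀ᵢ) = 22.3210 + 24.9344 + 27.6026 = 74.8580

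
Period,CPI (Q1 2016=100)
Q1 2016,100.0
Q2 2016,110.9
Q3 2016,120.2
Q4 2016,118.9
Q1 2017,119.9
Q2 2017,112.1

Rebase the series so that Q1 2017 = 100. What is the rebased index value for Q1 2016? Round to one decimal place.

83.4

Rebased(Q1 2016) = 100.0 / 119.9 × 100 = 83.4028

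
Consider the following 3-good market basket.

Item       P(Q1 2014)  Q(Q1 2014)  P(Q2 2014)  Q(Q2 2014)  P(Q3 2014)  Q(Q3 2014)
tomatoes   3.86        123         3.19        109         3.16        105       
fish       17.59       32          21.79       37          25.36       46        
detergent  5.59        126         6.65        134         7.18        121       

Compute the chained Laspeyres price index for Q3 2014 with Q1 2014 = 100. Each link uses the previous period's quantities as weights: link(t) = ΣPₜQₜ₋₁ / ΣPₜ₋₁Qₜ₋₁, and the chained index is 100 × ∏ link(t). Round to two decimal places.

Link Q1 2014→Q2 2014:
ΣP(Q2 2014)Q(Q1 2014) = 3.19×123 + 21.79×32 + 6.65×126 = 392.37 + 697.28 + 837.9 = 1927.55
ΣP(Q1 2014)Q(Q1 2014) = 3.86×123 + 17.59×32 + 5.59×126 = 474.78 + 562.88 + 704.34 = 1742
link = 1927.55/1742 = 1.106515
Link Q2 2014→Q3 2014:
ΣP(Q3 2014)Q(Q2 2014) = 3.16×109 + 25.36×37 + 7.18×134 = 344.44 + 938.32 + 962.12 = 2244.88
ΣP(Q2 2014)Q(Q2 2014) = 3.19×109 + 21.79×37 + 6.65×134 = 347.71 + 806.23 + 891.1 = 2045.04
link = 2244.88/2045.04 = 1.097719
Chained index = 100 × 1.106515 × 1.097719 = 121.4643

121.46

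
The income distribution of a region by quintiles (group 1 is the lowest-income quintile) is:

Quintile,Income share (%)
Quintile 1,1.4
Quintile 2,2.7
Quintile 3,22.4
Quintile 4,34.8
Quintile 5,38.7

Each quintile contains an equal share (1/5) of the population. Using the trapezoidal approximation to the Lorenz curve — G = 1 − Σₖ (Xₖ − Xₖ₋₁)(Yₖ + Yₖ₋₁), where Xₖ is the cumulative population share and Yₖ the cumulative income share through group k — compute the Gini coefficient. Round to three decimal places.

Cumulative income shares Yₖ: 0.0140, 0.0410, 0.2650, 0.6130, 1.0000
Σ (Xₖ−Xₖ₋₁)(Yₖ+Yₖ₋₁) = (1/5)(0.0140+0.0000) + (1/5)(0.0410+0.0140) + (1/5)(0.2650+0.0410) + (1/5)(0.6130+0.2650) + (1/5)(1.0000+0.6130)
  = 0.0028 + 0.0110 + 0.0612 + 0.1756 + 0.3226 = 0.5732
G = 1 − 0.5732 = 0.4268

0.427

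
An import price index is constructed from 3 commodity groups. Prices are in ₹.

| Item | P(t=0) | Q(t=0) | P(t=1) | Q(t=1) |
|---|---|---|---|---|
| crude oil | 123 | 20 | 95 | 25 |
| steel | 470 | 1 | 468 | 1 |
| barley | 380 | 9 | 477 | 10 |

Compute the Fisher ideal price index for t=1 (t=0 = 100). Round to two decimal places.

104.27

Laspeyres component (base-period weights):
ΣP(t=1)Q(t=0) = 95×20 + 468×1 + 477×9 = 1900 + 468 + 4293 = 6661
ΣP(t=0)Q(t=0) = 123×20 + 470×1 + 380×9 = 2460 + 470 + 3420 = 6350
L = 6661 / 6350 × 100 = 104.8976
Paasche component (current-period weights):
ΣP(t=1)Q(t=1) = 95×25 + 468×1 + 477×10 = 2375 + 468 + 4770 = 7613
ΣP(t=0)Q(t=1) = 123×25 + 470×1 + 380×10 = 3075 + 470 + 3800 = 7345
P = 7613 / 7345 × 100 = 103.6487
Fisher = √(L × P) = √(104.8976 × 103.6487) = 104.2713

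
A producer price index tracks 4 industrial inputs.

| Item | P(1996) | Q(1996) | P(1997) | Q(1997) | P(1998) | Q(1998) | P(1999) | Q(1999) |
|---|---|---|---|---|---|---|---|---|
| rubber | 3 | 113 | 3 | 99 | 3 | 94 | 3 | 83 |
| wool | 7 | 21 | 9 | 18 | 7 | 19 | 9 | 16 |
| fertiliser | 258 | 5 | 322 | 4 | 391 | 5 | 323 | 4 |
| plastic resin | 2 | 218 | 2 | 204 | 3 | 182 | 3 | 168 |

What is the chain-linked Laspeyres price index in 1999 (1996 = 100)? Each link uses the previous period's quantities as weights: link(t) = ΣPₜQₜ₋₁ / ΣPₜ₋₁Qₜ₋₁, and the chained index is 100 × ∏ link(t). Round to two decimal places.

Link 1996→1997:
ΣP(1997)Q(1996) = 3×113 + 9×21 + 322×5 + 2×218 = 339 + 189 + 1610 + 436 = 2574
ΣP(1996)Q(1996) = 3×113 + 7×21 + 258×5 + 2×218 = 339 + 147 + 1290 + 436 = 2212
link = 2574/2212 = 1.163653
Link 1997→1998:
ΣP(1998)Q(1997) = 3×99 + 7×18 + 391×4 + 3×204 = 297 + 126 + 1564 + 612 = 2599
ΣP(1997)Q(1997) = 3×99 + 9×18 + 322×4 + 2×204 = 297 + 162 + 1288 + 408 = 2155
link = 2599/2155 = 1.206032
Link 1998→1999:
ΣP(1999)Q(1998) = 3×94 + 9×19 + 323×5 + 3×182 = 282 + 171 + 1615 + 546 = 2614
ΣP(1998)Q(1998) = 3×94 + 7×19 + 391×5 + 3×182 = 282 + 133 + 1955 + 546 = 2916
link = 2614/2916 = 0.896433
Chained index = 100 × 1.163653 × 1.206032 × 0.896433 = 125.8057

125.81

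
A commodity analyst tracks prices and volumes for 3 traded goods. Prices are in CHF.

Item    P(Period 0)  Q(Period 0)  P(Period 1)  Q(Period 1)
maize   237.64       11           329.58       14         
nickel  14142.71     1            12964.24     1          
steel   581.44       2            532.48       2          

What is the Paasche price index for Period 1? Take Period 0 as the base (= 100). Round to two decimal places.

Paasche price index uses current-period quantities as weights.
ΣP(Period 1)·Q(Period 1) = 329.58×14 + 12964.24×1 + 532.48×2 = 4614.12 + 12964.24 + 1064.96 = 18643.32
ΣP(Period 0)·Q(Period 1) = 237.64×14 + 14142.71×1 + 581.44×2 = 3326.96 + 14142.71 + 1162.88 = 18632.55
Index = 18643.32 / 18632.55 × 100 = 100.0578

100.06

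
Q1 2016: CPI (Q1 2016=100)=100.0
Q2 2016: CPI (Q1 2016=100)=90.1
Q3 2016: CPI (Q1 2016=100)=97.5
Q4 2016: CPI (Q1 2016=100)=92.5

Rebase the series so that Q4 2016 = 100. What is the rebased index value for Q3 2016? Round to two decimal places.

Rebased(Q3 2016) = 97.5 / 92.5 × 100 = 105.4054

105.41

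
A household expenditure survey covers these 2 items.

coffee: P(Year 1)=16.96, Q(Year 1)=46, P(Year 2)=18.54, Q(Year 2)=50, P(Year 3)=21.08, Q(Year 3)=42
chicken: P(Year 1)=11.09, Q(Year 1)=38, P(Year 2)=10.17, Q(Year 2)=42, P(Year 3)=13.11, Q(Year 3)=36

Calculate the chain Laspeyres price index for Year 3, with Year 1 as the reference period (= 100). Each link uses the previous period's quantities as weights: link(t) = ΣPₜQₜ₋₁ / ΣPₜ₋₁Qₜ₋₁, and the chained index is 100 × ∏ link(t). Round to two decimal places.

Link Year 1→Year 2:
ΣP(Year 2)Q(Year 1) = 18.54×46 + 10.17×38 = 852.84 + 386.46 = 1239.3
ΣP(Year 1)Q(Year 1) = 16.96×46 + 11.09×38 = 780.16 + 421.42 = 1201.58
link = 1239.3/1201.58 = 1.031392
Link Year 2→Year 3:
ΣP(Year 3)Q(Year 2) = 21.08×50 + 13.11×42 = 1054 + 550.62 = 1604.62
ΣP(Year 2)Q(Year 2) = 18.54×50 + 10.17×42 = 927 + 427.14 = 1354.14
link = 1604.62/1354.14 = 1.184973
Chained index = 100 × 1.031392 × 1.184973 = 122.2172

122.22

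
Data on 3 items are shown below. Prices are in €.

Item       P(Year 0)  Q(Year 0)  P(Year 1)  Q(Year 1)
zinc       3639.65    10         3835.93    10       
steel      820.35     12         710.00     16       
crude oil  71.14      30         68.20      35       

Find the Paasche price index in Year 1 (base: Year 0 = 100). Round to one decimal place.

100.2

Paasche price index uses current-period quantities as weights.
ΣP(Year 1)·Q(Year 1) = 3835.93×10 + 710.00×16 + 68.20×35 = 38359.3 + 11360 + 2387 = 52106.3
ΣP(Year 0)·Q(Year 1) = 3639.65×10 + 820.35×16 + 71.14×35 = 36396.5 + 13125.6 + 2489.9 = 52012
Index = 52106.3 / 52012 × 100 = 100.1813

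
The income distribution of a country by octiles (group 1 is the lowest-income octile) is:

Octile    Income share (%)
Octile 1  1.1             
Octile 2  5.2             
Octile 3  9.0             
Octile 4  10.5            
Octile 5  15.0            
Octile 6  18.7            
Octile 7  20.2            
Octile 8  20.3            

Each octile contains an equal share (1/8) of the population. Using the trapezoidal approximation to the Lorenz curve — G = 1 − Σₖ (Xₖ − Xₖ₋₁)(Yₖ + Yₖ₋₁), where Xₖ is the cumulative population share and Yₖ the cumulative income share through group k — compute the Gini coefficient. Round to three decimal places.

Cumulative income shares Yₖ: 0.0110, 0.0630, 0.1530, 0.2580, 0.4080, 0.5950, 0.7970, 1.0000
Σ (Xₖ−Xₖ₋₁)(Yₖ+Yₖ₋₁) = (1/8)(0.0110+0.0000) + (1/8)(0.0630+0.0110) + (1/8)(0.1530+0.0630) + (1/8)(0.2580+0.1530) + (1/8)(0.4080+0.2580) + (1/8)(0.5950+0.4080) + (1/8)(0.7970+0.5950) + (1/8)(1.0000+0.7970)
  = 0.0014 + 0.0092 + 0.0270 + 0.0514 + 0.0833 + 0.1254 + 0.1740 + 0.2246 = 0.6963
G = 1 − 0.6963 = 0.3037

0.304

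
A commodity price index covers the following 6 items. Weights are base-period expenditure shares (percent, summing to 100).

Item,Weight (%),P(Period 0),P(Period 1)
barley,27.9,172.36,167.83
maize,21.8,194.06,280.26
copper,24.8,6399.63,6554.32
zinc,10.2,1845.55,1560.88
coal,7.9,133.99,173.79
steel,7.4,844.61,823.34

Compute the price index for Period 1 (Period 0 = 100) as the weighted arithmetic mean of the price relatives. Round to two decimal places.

barley: 27.9 × (167.83/172.36) = 27.9 × 0.973718 = 27.1667
maize: 21.8 × (280.26/194.06) = 21.8 × 1.444193 = 31.4834
copper: 24.8 × (6554.32/6399.63) = 24.8 × 1.024172 = 25.3995
zinc: 10.2 × (1560.88/1845.55) = 10.2 × 0.845753 = 8.6267
coal: 7.9 × (173.79/133.99) = 7.9 × 1.297037 = 10.2466
steel: 7.4 × (823.34/844.61) = 7.4 × 0.974817 = 7.2136
Index = Σ wᵢ·(p₁ᵢ/p₀ᵢ) = 27.1667 + 31.4834 + 25.3995 + 8.6267 + 10.2466 + 7.2136 = 110.1365

110.14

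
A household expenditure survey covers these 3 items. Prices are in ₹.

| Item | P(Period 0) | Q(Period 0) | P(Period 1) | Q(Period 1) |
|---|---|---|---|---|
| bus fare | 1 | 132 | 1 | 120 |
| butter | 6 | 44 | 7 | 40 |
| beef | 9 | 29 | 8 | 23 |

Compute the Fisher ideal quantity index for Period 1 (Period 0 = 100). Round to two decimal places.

86.60

Laspeyres component (base-period weights):
ΣP(Period 0)Q(Period 1) = 1×120 + 6×40 + 9×23 = 120 + 240 + 207 = 567
ΣP(Period 0)Q(Period 0) = 1×132 + 6×44 + 9×29 = 132 + 264 + 261 = 657
L = 567 / 657 × 100 = 86.3014
Paasche component (current-period weights):
ΣP(Period 1)Q(Period 1) = 1×120 + 7×40 + 8×23 = 120 + 280 + 184 = 584
ΣP(Period 1)Q(Period 0) = 1×132 + 7×44 + 8×29 = 132 + 308 + 232 = 672
P = 584 / 672 × 100 = 86.9048
Fisher = √(L × P) = √(86.3014 × 86.9048) = 86.6025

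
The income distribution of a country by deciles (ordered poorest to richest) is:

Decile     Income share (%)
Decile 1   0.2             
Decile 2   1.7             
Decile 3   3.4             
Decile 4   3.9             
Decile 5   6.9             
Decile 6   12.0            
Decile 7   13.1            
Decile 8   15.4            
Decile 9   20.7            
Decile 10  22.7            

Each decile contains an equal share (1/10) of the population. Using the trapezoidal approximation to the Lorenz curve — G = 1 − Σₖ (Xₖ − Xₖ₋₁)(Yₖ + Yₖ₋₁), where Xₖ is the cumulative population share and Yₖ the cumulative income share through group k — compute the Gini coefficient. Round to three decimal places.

0.428

Cumulative income shares Yₖ: 0.0020, 0.0190, 0.0530, 0.0920, 0.1610, 0.2810, 0.4120, 0.5660, 0.7730, 1.0000
Σ (Xₖ−Xₖ₋₁)(Yₖ+Yₖ₋₁) = (1/10)(0.0020+0.0000) + (1/10)(0.0190+0.0020) + (1/10)(0.0530+0.0190) + (1/10)(0.0920+0.0530) + (1/10)(0.1610+0.0920) + (1/10)(0.2810+0.1610) + (1/10)(0.4120+0.2810) + (1/10)(0.5660+0.4120) + (1/10)(0.7730+0.5660) + (1/10)(1.0000+0.7730)
  = 0.0002 + 0.0021 + 0.0072 + 0.0145 + 0.0253 + 0.0442 + 0.0693 + 0.0978 + 0.1339 + 0.1773 = 0.5718
G = 1 − 0.5718 = 0.4282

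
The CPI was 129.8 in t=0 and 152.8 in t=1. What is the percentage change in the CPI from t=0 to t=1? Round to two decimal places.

Change = (152.8 − 129.8) / 129.8 × 100
       = 23.0 / 129.8 × 100 = 17.7196%

17.72%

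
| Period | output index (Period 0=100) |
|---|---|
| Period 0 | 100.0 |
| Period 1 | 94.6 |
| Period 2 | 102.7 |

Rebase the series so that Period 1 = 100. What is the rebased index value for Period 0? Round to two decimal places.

105.71

Rebased(Period 0) = 100.0 / 94.6 × 100 = 105.7082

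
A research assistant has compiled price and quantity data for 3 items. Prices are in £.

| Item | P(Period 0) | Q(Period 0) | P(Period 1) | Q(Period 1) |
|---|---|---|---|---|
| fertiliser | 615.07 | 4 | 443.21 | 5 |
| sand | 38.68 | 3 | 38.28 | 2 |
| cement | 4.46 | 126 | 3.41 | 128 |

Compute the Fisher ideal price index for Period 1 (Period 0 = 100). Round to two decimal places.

73.57

Laspeyres component (base-period weights):
ΣP(Period 1)Q(Period 0) = 443.21×4 + 38.28×3 + 3.41×126 = 1772.84 + 114.84 + 429.66 = 2317.34
ΣP(Period 0)Q(Period 0) = 615.07×4 + 38.68×3 + 4.46×126 = 2460.28 + 116.04 + 561.96 = 3138.28
L = 2317.34 / 3138.28 × 100 = 73.8411
Paasche component (current-period weights):
ΣP(Period 1)Q(Period 1) = 443.21×5 + 38.28×2 + 3.41×128 = 2216.05 + 76.56 + 436.48 = 2729.09
ΣP(Period 0)Q(Period 1) = 615.07×5 + 38.68×2 + 4.46×128 = 3075.35 + 77.36 + 570.88 = 3723.59
P = 2729.09 / 3723.59 × 100 = 73.2919
Fisher = √(L × P) = √(73.8411 × 73.2919) = 73.5660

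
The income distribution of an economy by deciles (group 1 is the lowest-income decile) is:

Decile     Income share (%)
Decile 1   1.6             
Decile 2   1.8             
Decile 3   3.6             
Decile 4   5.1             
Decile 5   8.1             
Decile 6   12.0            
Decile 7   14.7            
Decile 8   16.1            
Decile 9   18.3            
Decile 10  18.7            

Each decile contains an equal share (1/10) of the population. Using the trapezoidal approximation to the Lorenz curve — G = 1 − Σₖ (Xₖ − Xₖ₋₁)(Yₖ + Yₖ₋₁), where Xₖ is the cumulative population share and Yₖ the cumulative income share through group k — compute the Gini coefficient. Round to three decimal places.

0.365

Cumulative income shares Yₖ: 0.0160, 0.0340, 0.0700, 0.1210, 0.2020, 0.3220, 0.4690, 0.6300, 0.8130, 1.0000
Σ (Xₖ−Xₖ₋₁)(Yₖ+Yₖ₋₁) = (1/10)(0.0160+0.0000) + (1/10)(0.0340+0.0160) + (1/10)(0.0700+0.0340) + (1/10)(0.1210+0.0700) + (1/10)(0.2020+0.1210) + (1/10)(0.3220+0.2020) + (1/10)(0.4690+0.3220) + (1/10)(0.6300+0.4690) + (1/10)(0.8130+0.6300) + (1/10)(1.0000+0.8130)
  = 0.0016 + 0.0050 + 0.0104 + 0.0191 + 0.0323 + 0.0524 + 0.0791 + 0.1099 + 0.1443 + 0.1813 = 0.6354
G = 1 − 0.6354 = 0.3646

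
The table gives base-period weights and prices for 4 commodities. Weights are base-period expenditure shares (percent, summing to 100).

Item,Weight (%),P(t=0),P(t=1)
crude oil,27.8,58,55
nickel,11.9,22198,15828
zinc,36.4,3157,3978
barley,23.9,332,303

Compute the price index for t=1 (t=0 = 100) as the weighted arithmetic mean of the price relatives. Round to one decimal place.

102.5

crude oil: 27.8 × (55/58) = 27.8 × 0.948276 = 26.3621
nickel: 11.9 × (15828/22198) = 11.9 × 0.713037 = 8.4851
zinc: 36.4 × (3978/3157) = 36.4 × 1.260057 = 45.8661
barley: 23.9 × (303/332) = 23.9 × 0.912651 = 21.8123
Index = Σ wᵢ·(p₁ᵢ/p₀ᵢ) = 26.3621 + 8.4851 + 45.8661 + 21.8123 = 102.5256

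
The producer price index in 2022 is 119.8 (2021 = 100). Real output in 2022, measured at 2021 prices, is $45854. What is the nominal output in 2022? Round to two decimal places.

54933.09

Nominal = Real × (Index/100) = 45854 × (119.8/100)
        = 45854 × 1.198 = 54933.0920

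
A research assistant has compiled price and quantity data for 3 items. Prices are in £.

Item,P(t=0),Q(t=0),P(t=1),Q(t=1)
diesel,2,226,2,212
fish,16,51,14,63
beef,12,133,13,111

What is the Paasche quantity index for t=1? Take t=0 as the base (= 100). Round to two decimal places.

94.96

Paasche quantity index uses current-period prices as weights.
ΣP(t=1)·Q(t=1) = 2×212 + 14×63 + 13×111 = 424 + 882 + 1443 = 2749
ΣP(t=1)·Q(t=0) = 2×226 + 14×51 + 13×133 = 452 + 714 + 1729 = 2895
Index = 2749 / 2895 × 100 = 94.9568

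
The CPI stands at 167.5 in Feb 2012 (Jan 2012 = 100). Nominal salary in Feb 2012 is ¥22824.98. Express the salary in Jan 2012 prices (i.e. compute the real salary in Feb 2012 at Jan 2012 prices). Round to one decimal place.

13626.9

Real = Nominal ÷ (Index/100) = 22824.98 ÷ (167.5/100)
     = 22824.98 ÷ 1.675 = 13626.8537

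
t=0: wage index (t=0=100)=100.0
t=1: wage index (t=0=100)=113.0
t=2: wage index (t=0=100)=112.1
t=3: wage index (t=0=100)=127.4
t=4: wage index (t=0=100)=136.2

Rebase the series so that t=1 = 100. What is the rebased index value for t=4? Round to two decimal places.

120.53

Rebased(t=4) = 136.2 / 113.0 × 100 = 120.5310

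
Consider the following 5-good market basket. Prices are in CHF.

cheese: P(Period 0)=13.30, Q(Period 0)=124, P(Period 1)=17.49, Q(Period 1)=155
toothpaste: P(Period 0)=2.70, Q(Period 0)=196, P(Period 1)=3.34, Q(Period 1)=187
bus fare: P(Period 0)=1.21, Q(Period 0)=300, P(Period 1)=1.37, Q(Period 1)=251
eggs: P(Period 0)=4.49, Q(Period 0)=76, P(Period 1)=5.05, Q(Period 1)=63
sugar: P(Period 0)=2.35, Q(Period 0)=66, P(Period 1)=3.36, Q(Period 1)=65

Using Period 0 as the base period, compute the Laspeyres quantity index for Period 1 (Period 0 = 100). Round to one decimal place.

Laspeyres quantity index uses base-period prices as weights.
ΣP(Period 0)·Q(Period 1) = 13.30×155 + 2.70×187 + 1.21×251 + 4.49×63 + 2.35×65 = 2061.5 + 504.9 + 303.71 + 282.87 + 152.75 = 3305.73
ΣP(Period 0)·Q(Period 0) = 13.30×124 + 2.70×196 + 1.21×300 + 4.49×76 + 2.35×66 = 1649.2 + 529.2 + 363 + 341.24 + 155.1 = 3037.74
Index = 3305.73 / 3037.74 × 100 = 108.8220

108.8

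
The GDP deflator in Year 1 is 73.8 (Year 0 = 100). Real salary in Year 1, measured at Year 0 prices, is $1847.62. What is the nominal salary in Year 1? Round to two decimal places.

Nominal = Real × (Index/100) = 1847.62 × (73.8/100)
        = 1847.62 × 0.738 = 1363.5436

1363.54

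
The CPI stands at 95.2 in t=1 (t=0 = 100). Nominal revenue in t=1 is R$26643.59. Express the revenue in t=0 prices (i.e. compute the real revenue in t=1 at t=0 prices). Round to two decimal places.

Real = Nominal ÷ (Index/100) = 26643.59 ÷ (95.2/100)
     = 26643.59 ÷ 0.952 = 27986.9643

27986.96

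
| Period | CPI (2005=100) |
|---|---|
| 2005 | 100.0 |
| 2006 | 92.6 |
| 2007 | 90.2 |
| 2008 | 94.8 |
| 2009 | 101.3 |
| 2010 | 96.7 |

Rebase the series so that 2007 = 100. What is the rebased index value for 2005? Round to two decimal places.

110.86

Rebased(2005) = 100.0 / 90.2 × 100 = 110.8647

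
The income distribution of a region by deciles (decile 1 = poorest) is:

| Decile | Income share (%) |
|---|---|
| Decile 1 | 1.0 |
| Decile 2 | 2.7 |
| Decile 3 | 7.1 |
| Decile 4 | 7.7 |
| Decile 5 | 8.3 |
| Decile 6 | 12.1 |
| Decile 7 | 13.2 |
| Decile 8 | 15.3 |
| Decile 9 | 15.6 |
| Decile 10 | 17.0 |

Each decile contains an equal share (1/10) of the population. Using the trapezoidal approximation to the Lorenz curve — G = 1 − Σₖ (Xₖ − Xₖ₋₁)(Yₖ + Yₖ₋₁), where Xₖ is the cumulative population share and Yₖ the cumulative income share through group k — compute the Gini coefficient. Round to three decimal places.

0.296

Cumulative income shares Yₖ: 0.0100, 0.0370, 0.1080, 0.1850, 0.2680, 0.3890, 0.5210, 0.6740, 0.8300, 1.0000
Σ (Xₖ−Xₖ₋₁)(Yₖ+Yₖ₋₁) = (1/10)(0.0100+0.0000) + (1/10)(0.0370+0.0100) + (1/10)(0.1080+0.0370) + (1/10)(0.1850+0.1080) + (1/10)(0.2680+0.1850) + (1/10)(0.3890+0.2680) + (1/10)(0.5210+0.3890) + (1/10)(0.6740+0.5210) + (1/10)(0.8300+0.6740) + (1/10)(1.0000+0.8300)
  = 0.0010 + 0.0047 + 0.0145 + 0.0293 + 0.0453 + 0.0657 + 0.0910 + 0.1195 + 0.1504 + 0.1830 = 0.7044
G = 1 − 0.7044 = 0.2956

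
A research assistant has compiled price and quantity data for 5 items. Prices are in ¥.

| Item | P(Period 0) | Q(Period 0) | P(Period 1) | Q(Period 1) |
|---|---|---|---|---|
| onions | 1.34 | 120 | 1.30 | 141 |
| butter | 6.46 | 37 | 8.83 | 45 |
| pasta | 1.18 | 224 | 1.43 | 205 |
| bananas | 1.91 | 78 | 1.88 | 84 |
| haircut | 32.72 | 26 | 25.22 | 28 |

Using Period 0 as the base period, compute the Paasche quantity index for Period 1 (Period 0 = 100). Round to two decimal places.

108.25

Paasche quantity index uses current-period prices as weights.
ΣP(Period 1)·Q(Period 1) = 1.30×141 + 8.83×45 + 1.43×205 + 1.88×84 + 25.22×28 = 183.3 + 397.35 + 293.15 + 157.92 + 706.16 = 1737.88
ΣP(Period 1)·Q(Period 0) = 1.30×120 + 8.83×37 + 1.43×224 + 1.88×78 + 25.22×26 = 156 + 326.71 + 320.32 + 146.64 + 655.72 = 1605.39
Index = 1737.88 / 1605.39 × 100 = 108.2528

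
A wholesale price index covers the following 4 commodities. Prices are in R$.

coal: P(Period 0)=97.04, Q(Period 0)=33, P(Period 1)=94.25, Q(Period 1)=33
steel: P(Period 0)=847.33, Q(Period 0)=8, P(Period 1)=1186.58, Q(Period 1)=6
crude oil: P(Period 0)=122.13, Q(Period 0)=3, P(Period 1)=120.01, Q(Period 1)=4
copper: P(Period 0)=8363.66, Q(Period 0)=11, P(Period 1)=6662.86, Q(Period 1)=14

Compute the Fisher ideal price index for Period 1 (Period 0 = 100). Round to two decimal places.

Laspeyres component (base-period weights):
ΣP(Period 1)Q(Period 0) = 94.25×33 + 1186.58×8 + 120.01×3 + 6662.86×11 = 3110.25 + 9492.64 + 360.03 + 73291.46 = 86254.38
ΣP(Period 0)Q(Period 0) = 97.04×33 + 847.33×8 + 122.13×3 + 8363.66×11 = 3202.32 + 6778.64 + 366.39 + 92000.26 = 102347.61
L = 86254.38 / 102347.61 × 100 = 84.2759
Paasche component (current-period weights):
ΣP(Period 1)Q(Period 1) = 94.25×33 + 1186.58×6 + 120.01×4 + 6662.86×14 = 3110.25 + 7119.48 + 480.04 + 93280.04 = 103989.81
ΣP(Period 0)Q(Period 1) = 97.04×33 + 847.33×6 + 122.13×4 + 8363.66×14 = 3202.32 + 5083.98 + 488.52 + 117091.24 = 125866.06
P = 103989.81 / 125866.06 × 100 = 82.6194
Fisher = √(L × P) = √(84.2759 × 82.6194) = 83.4436

83.44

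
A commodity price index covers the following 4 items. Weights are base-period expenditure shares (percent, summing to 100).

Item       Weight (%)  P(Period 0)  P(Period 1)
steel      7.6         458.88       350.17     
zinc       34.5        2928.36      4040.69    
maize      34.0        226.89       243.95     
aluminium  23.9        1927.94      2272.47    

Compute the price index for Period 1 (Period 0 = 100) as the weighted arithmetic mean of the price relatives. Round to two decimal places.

118.13

steel: 7.6 × (350.17/458.88) = 7.6 × 0.763097 = 5.7995
zinc: 34.5 × (4040.69/2928.36) = 34.5 × 1.379847 = 47.6047
maize: 34.0 × (243.95/226.89) = 34.0 × 1.075191 = 36.5565
aluminium: 23.9 × (2272.47/1927.94) = 23.9 × 1.178704 = 28.1710
Index = Σ wᵢ·(p₁ᵢ/p₀ᵢ) = 5.7995 + 47.6047 + 36.5565 + 28.1710 = 118.1318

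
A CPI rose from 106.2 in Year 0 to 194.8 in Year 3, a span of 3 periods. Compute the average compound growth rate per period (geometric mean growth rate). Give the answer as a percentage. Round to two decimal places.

22.41%

Growth factor = (194.8/106.2)^(1/3) = (1.834275)^(1/3) = 1.224113
Growth rate = 1.224113 − 1 = 0.224113 = 22.4113%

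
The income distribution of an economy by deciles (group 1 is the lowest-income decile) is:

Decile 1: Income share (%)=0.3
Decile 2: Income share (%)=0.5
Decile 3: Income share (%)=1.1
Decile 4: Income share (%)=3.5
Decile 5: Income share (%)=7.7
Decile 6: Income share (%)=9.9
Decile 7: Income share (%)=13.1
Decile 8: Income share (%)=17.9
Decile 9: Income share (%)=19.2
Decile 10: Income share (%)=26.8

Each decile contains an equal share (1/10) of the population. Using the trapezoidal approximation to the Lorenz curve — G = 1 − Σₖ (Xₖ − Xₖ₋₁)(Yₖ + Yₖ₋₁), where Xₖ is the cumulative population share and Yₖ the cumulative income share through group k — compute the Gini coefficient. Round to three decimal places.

Cumulative income shares Yₖ: 0.0030, 0.0080, 0.0190, 0.0540, 0.1310, 0.2300, 0.3610, 0.5400, 0.7320, 1.0000
Σ (Xₖ−Xₖ₋₁)(Yₖ+Yₖ₋₁) = (1/10)(0.0030+0.0000) + (1/10)(0.0080+0.0030) + (1/10)(0.0190+0.0080) + (1/10)(0.0540+0.0190) + (1/10)(0.1310+0.0540) + (1/10)(0.2300+0.1310) + (1/10)(0.3610+0.2300) + (1/10)(0.5400+0.3610) + (1/10)(0.7320+0.5400) + (1/10)(1.0000+0.7320)
  = 0.0003 + 0.0011 + 0.0027 + 0.0073 + 0.0185 + 0.0361 + 0.0591 + 0.0901 + 0.1272 + 0.1732 = 0.5156
G = 1 − 0.5156 = 0.4844

0.484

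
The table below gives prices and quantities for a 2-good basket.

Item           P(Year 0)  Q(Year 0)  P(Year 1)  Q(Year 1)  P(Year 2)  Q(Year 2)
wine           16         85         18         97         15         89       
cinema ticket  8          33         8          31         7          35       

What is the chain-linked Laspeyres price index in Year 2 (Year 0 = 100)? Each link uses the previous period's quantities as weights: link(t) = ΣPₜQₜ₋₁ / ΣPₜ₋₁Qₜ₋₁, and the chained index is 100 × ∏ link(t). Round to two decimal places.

Link Year 0→Year 1:
ΣP(Year 1)Q(Year 0) = 18×85 + 8×33 = 1530 + 264 = 1794
ΣP(Year 0)Q(Year 0) = 16×85 + 8×33 = 1360 + 264 = 1624
link = 1794/1624 = 1.104680
Link Year 1→Year 2:
ΣP(Year 2)Q(Year 1) = 15×97 + 7×31 = 1455 + 217 = 1672
ΣP(Year 1)Q(Year 1) = 18×97 + 8×31 = 1746 + 248 = 1994
link = 1672/1994 = 0.838516
Chained index = 100 × 1.104680 × 0.838516 = 92.6291

92.63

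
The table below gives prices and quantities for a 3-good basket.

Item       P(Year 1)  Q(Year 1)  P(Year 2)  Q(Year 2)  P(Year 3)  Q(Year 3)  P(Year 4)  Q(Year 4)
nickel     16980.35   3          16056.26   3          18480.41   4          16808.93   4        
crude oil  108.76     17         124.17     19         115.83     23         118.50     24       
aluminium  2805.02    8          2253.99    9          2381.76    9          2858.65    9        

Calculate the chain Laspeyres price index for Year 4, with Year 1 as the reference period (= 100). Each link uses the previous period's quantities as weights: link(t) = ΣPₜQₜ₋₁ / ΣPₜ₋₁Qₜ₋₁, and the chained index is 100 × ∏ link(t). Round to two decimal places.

Link Year 1→Year 2:
ΣP(Year 2)Q(Year 1) = 16056.26×3 + 124.17×17 + 2253.99×8 = 48168.78 + 2110.89 + 18031.92 = 68311.59
ΣP(Year 1)Q(Year 1) = 16980.35×3 + 108.76×17 + 2805.02×8 = 50941.05 + 1848.92 + 22440.16 = 75230.13
link = 68311.59/75230.13 = 0.908035
Link Year 2→Year 3:
ΣP(Year 3)Q(Year 2) = 18480.41×3 + 115.83×19 + 2381.76×9 = 55441.23 + 2200.77 + 21435.84 = 79077.84
ΣP(Year 2)Q(Year 2) = 16056.26×3 + 124.17×19 + 2253.99×9 = 48168.78 + 2359.23 + 20285.91 = 70813.92
link = 79077.84/70813.92 = 1.116699
Link Year 3→Year 4:
ΣP(Year 4)Q(Year 3) = 16808.93×4 + 118.50×23 + 2858.65×9 = 67235.72 + 2725.5 + 25727.85 = 95689.07
ΣP(Year 3)Q(Year 3) = 18480.41×4 + 115.83×23 + 2381.76×9 = 73921.64 + 2664.09 + 21435.84 = 98021.57
link = 95689.07/98021.57 = 0.976204
Chained index = 100 × 0.908035 × 1.116699 × 0.976204 = 98.9873

98.99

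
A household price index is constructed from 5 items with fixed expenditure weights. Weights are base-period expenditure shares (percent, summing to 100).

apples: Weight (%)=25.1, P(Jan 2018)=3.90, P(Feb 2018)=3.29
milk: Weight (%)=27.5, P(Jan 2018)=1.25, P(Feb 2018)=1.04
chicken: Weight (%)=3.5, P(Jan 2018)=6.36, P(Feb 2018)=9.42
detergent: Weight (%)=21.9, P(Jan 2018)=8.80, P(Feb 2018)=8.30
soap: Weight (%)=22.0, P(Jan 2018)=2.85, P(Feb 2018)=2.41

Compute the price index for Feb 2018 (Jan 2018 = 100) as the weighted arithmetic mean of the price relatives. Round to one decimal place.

88.5

apples: 25.1 × (3.29/3.90) = 25.1 × 0.843590 = 21.1741
milk: 27.5 × (1.04/1.25) = 27.5 × 0.832000 = 22.8800
chicken: 3.5 × (9.42/6.36) = 3.5 × 1.481132 = 5.1840
detergent: 21.9 × (8.30/8.80) = 21.9 × 0.943182 = 20.6557
soap: 22.0 × (2.41/2.85) = 22.0 × 0.845614 = 18.6035
Index = Σ wᵢ·(p₁ᵢ/p₀ᵢ) = 21.1741 + 22.8800 + 5.1840 + 20.6557 + 18.6035 = 88.4973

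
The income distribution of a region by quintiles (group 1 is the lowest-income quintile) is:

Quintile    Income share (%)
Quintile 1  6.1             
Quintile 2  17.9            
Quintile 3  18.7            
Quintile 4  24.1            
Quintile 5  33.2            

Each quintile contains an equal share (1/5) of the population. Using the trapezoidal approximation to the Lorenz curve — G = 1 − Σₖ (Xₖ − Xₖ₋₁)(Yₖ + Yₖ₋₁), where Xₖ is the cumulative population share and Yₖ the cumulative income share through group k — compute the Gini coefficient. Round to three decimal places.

Cumulative income shares Yₖ: 0.0610, 0.2400, 0.4270, 0.6680, 1.0000
Σ (Xₖ−Xₖ₋₁)(Yₖ+Yₖ₋₁) = (1/5)(0.0610+0.0000) + (1/5)(0.2400+0.0610) + (1/5)(0.4270+0.2400) + (1/5)(0.6680+0.4270) + (1/5)(1.0000+0.6680)
  = 0.0122 + 0.0602 + 0.1334 + 0.2190 + 0.3336 = 0.7584
G = 1 − 0.7584 = 0.2416

0.242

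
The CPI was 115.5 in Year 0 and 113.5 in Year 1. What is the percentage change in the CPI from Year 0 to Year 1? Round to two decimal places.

Change = (113.5 − 115.5) / 115.5 × 100
       = -2.0 / 115.5 × 100 = -1.7316%

-1.73%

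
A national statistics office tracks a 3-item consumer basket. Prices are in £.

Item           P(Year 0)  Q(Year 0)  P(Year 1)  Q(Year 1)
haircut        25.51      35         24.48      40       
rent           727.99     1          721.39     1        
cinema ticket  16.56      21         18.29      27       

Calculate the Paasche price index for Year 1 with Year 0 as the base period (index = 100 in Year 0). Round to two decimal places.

Paasche price index uses current-period quantities as weights.
ΣP(Year 1)·Q(Year 1) = 24.48×40 + 721.39×1 + 18.29×27 = 979.2 + 721.39 + 493.83 = 2194.42
ΣP(Year 0)·Q(Year 1) = 25.51×40 + 727.99×1 + 16.56×27 = 1020.4 + 727.99 + 447.12 = 2195.51
Index = 2194.42 / 2195.51 × 100 = 99.9504

99.95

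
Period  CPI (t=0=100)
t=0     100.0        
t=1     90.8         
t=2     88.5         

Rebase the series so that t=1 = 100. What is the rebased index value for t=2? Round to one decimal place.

97.5

Rebased(t=2) = 88.5 / 90.8 × 100 = 97.4670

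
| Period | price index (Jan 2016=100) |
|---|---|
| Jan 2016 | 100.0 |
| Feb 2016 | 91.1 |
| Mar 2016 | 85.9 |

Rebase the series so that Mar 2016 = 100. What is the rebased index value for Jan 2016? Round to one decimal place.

116.4

Rebased(Jan 2016) = 100.0 / 85.9 × 100 = 116.4144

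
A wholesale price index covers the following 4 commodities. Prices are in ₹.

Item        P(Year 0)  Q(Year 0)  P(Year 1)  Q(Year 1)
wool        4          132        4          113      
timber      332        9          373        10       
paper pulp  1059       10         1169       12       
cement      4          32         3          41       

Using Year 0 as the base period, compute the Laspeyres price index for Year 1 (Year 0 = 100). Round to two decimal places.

110.10

Laspeyres price index uses base-period quantities as weights.
ΣP(Year 1)·Q(Year 0) = 4×132 + 373×9 + 1169×10 + 3×32 = 528 + 3357 + 11690 + 96 = 15671
ΣP(Year 0)·Q(Year 0) = 4×132 + 332×9 + 1059×10 + 4×32 = 528 + 2988 + 10590 + 128 = 14234
Index = 15671 / 14234 × 100 = 110.0955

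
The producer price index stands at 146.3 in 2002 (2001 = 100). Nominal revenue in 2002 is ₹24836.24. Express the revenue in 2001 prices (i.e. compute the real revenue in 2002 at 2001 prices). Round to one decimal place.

Real = Nominal ÷ (Index/100) = 24836.24 ÷ (146.3/100)
     = 24836.24 ÷ 1.463 = 16976.2406

16976.2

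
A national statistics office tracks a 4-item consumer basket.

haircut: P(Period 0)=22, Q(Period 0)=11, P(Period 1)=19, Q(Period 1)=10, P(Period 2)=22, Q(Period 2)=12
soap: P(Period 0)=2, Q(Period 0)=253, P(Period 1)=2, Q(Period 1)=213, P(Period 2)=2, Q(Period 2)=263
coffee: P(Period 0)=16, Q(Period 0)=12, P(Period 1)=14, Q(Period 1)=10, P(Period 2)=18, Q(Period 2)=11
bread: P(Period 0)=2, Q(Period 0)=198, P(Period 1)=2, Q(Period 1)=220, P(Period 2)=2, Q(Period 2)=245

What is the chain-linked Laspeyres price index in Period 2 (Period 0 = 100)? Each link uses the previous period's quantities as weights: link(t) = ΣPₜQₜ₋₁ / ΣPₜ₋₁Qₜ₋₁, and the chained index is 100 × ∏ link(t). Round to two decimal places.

101.34

Link Period 0→Period 1:
ΣP(Period 1)Q(Period 0) = 19×11 + 2×253 + 14×12 + 2×198 = 209 + 506 + 168 + 396 = 1279
ΣP(Period 0)Q(Period 0) = 22×11 + 2×253 + 16×12 + 2×198 = 242 + 506 + 192 + 396 = 1336
link = 1279/1336 = 0.957335
Link Period 1→Period 2:
ΣP(Period 2)Q(Period 1) = 22×10 + 2×213 + 18×10 + 2×220 = 220 + 426 + 180 + 440 = 1266
ΣP(Period 1)Q(Period 1) = 19×10 + 2×213 + 14×10 + 2×220 = 190 + 426 + 140 + 440 = 1196
link = 1266/1196 = 1.058528
Chained index = 100 × 0.957335 × 1.058528 = 101.3367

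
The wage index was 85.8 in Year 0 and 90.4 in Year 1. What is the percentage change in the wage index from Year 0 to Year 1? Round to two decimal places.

5.36%

Change = (90.4 − 85.8) / 85.8 × 100
       = 4.6 / 85.8 × 100 = 5.3613%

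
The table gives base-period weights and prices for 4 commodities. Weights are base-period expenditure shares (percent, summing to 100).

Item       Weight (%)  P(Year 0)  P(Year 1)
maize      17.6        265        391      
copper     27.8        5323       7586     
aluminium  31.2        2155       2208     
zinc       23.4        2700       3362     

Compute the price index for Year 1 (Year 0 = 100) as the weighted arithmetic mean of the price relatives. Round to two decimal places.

maize: 17.6 × (391/265) = 17.6 × 1.475472 = 25.9683
copper: 27.8 × (7586/5323) = 27.8 × 1.425136 = 39.6188
aluminium: 31.2 × (2208/2155) = 31.2 × 1.024594 = 31.9673
zinc: 23.4 × (3362/2700) = 23.4 × 1.245185 = 29.1373
Index = Σ wᵢ·(p₁ᵢ/p₀ᵢ) = 25.9683 + 39.6188 + 31.9673 + 29.1373 = 126.6918

126.69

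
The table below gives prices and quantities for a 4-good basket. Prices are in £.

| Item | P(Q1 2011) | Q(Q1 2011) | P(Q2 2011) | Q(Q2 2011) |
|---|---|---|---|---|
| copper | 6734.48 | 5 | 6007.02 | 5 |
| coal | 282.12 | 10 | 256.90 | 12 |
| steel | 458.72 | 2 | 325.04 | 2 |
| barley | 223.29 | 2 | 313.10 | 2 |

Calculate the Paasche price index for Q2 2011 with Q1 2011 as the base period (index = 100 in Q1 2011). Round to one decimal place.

Paasche price index uses current-period quantities as weights.
ΣP(Q2 2011)·Q(Q2 2011) = 6007.02×5 + 256.90×12 + 325.04×2 + 313.10×2 = 30035.1 + 3082.8 + 650.08 + 626.2 = 34394.18
ΣP(Q1 2011)·Q(Q2 2011) = 6734.48×5 + 282.12×12 + 458.72×2 + 223.29×2 = 33672.4 + 3385.44 + 917.44 + 446.58 = 38421.86
Index = 34394.18 / 38421.86 × 100 = 89.5172

89.5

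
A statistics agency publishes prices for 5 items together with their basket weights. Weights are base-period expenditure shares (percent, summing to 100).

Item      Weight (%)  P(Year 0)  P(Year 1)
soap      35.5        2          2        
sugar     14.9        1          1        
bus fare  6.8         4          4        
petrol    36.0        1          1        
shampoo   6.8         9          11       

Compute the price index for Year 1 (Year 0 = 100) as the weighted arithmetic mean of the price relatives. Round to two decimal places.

101.51

soap: 35.5 × (2/2) = 35.5 × 1.000000 = 35.5000
sugar: 14.9 × (1/1) = 14.9 × 1.000000 = 14.9000
bus fare: 6.8 × (4/4) = 6.8 × 1.000000 = 6.8000
petrol: 36.0 × (1/1) = 36.0 × 1.000000 = 36.0000
shampoo: 6.8 × (11/9) = 6.8 × 1.222222 = 8.3111
Index = Σ wᵢ·(p₁ᵢ/p₀ᵢ) = 35.5000 + 14.9000 + 6.8000 + 36.0000 + 8.3111 = 101.5111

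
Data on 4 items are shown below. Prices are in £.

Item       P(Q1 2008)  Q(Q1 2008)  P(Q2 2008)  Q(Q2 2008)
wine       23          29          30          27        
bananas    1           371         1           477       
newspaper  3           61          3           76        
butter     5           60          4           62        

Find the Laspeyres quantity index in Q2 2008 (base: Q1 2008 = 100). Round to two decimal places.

Laspeyres quantity index uses base-period prices as weights.
ΣP(Q1 2008)·Q(Q2 2008) = 23×27 + 1×477 + 3×76 + 5×62 = 621 + 477 + 228 + 310 = 1636
ΣP(Q1 2008)·Q(Q1 2008) = 23×29 + 1×371 + 3×61 + 5×60 = 667 + 371 + 183 + 300 = 1521
Index = 1636 / 1521 × 100 = 107.5608

107.56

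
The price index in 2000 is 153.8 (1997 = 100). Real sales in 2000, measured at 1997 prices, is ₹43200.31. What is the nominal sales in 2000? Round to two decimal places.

Nominal = Real × (Index/100) = 43200.31 × (153.8/100)
        = 43200.31 × 1.538 = 66442.0768

66442.08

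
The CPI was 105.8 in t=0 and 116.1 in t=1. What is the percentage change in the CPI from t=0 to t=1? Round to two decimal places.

Change = (116.1 − 105.8) / 105.8 × 100
       = 10.3 / 105.8 × 100 = 9.7353%

9.74%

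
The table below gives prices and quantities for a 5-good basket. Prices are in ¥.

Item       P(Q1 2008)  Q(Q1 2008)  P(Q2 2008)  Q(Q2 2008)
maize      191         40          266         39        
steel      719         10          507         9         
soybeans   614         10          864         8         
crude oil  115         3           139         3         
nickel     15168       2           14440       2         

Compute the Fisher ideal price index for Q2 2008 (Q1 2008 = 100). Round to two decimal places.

103.58

Laspeyres component (base-period weights):
ΣP(Q2 2008)Q(Q1 2008) = 266×40 + 507×10 + 864×10 + 139×3 + 14440×2 = 10640 + 5070 + 8640 + 417 + 28880 = 53647
ΣP(Q1 2008)Q(Q1 2008) = 191×40 + 719×10 + 614×10 + 115×3 + 15168×2 = 7640 + 7190 + 6140 + 345 + 30336 = 51651
L = 53647 / 51651 × 100 = 103.8644
Paasche component (current-period weights):
ΣP(Q2 2008)Q(Q2 2008) = 266×39 + 507×9 + 864×8 + 139×3 + 14440×2 = 10374 + 4563 + 6912 + 417 + 28880 = 51146
ΣP(Q1 2008)Q(Q2 2008) = 191×39 + 719×9 + 614×8 + 115×3 + 15168×2 = 7449 + 6471 + 4912 + 345 + 30336 = 49513
P = 51146 / 49513 × 100 = 103.2981
Fisher = √(L × P) = √(103.8644 × 103.2981) = 103.5809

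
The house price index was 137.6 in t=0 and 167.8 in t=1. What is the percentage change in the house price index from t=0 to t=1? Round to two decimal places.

21.95%

Change = (167.8 − 137.6) / 137.6 × 100
       = 30.2 / 137.6 × 100 = 21.9477%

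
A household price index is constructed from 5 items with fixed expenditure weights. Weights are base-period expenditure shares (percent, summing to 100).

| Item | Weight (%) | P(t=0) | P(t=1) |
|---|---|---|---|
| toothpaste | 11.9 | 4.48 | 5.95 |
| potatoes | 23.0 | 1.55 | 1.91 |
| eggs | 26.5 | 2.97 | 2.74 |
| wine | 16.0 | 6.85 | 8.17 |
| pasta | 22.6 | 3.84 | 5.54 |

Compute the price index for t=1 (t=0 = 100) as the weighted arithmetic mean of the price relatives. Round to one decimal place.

120.3

toothpaste: 11.9 × (5.95/4.48) = 11.9 × 1.328125 = 15.8047
potatoes: 23.0 × (1.91/1.55) = 23.0 × 1.232258 = 28.3419
eggs: 26.5 × (2.74/2.97) = 26.5 × 0.922559 = 24.4478
wine: 16.0 × (8.17/6.85) = 16.0 × 1.192701 = 19.0832
pasta: 22.6 × (5.54/3.84) = 22.6 × 1.442708 = 32.6052
Index = Σ wᵢ·(p₁ᵢ/p₀ᵢ) = 15.8047 + 28.3419 + 24.4478 + 19.0832 + 32.6052 = 120.2829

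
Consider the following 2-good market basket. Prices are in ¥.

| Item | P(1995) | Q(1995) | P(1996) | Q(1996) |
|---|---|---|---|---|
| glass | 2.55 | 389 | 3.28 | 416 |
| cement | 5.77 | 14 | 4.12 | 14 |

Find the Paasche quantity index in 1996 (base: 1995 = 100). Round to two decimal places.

106.64

Paasche quantity index uses current-period prices as weights.
ΣP(1996)·Q(1996) = 3.28×416 + 4.12×14 = 1364.48 + 57.68 = 1422.16
ΣP(1996)·Q(1995) = 3.28×389 + 4.12×14 = 1275.92 + 57.68 = 1333.6
Index = 1422.16 / 1333.6 × 100 = 106.6407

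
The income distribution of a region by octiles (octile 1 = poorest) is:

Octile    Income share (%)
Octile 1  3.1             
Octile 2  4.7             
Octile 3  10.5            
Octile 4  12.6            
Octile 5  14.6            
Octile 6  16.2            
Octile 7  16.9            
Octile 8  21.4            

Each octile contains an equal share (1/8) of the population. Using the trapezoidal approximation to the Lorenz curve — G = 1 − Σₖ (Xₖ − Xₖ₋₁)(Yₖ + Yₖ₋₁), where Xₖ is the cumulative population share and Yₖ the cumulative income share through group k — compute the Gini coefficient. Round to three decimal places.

0.260

Cumulative income shares Yₖ: 0.0310, 0.0780, 0.1830, 0.3090, 0.4550, 0.6170, 0.7860, 1.0000
Σ (Xₖ−Xₖ₋₁)(Yₖ+Yₖ₋₁) = (1/8)(0.0310+0.0000) + (1/8)(0.0780+0.0310) + (1/8)(0.1830+0.0780) + (1/8)(0.3090+0.1830) + (1/8)(0.4550+0.3090) + (1/8)(0.6170+0.4550) + (1/8)(0.7860+0.6170) + (1/8)(1.0000+0.7860)
  = 0.0039 + 0.0136 + 0.0326 + 0.0615 + 0.0955 + 0.1340 + 0.1754 + 0.2233 = 0.7398
G = 1 − 0.7398 = 0.2602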